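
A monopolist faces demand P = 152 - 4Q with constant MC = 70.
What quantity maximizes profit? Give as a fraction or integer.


TR = P*Q = (152 - 4Q)Q = 152Q - 4Q^2
MR = dTR/dQ = 152 - 8Q
Set MR = MC:
152 - 8Q = 70
82 = 8Q
Q* = 82/8 = 41/4

41/4


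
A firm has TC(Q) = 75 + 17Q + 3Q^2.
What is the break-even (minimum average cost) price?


AC(Q) = 75/Q + 17 + 3Q
To minimize: dAC/dQ = -75/Q^2 + 3 = 0
Q^2 = 75/3 = 25
Q* = 5
Min AC = 75/5 + 17 + 3*5
Min AC = 15 + 17 + 15 = 47

47


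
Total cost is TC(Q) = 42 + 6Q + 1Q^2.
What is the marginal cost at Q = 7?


MC = dTC/dQ = 6 + 2*1*Q
At Q = 7:
MC = 6 + 2*7
MC = 6 + 14 = 20

20


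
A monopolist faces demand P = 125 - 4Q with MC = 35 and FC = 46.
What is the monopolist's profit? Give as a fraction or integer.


MR = MC: 125 - 8Q = 35
Q* = 45/4
P* = 125 - 4*45/4 = 80
Profit = (P* - MC)*Q* - FC
= (80 - 35)*45/4 - 46
= 45*45/4 - 46
= 2025/4 - 46 = 1841/4

1841/4


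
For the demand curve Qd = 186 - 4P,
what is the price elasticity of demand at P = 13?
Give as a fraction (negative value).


dQ/dP = -4
At P = 13: Q = 186 - 4*13 = 134
E = (dQ/dP)(P/Q) = (-4)(13/134) = -26/67

-26/67


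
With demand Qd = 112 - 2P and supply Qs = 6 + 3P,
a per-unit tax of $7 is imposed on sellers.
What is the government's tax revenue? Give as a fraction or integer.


With tax on sellers, new supply: Qs' = 6 + 3(P - 7)
= 3P - 15
New equilibrium quantity:
Q_new = 306/5
Tax revenue = tax * Q_new = 7 * 306/5 = 2142/5

2142/5


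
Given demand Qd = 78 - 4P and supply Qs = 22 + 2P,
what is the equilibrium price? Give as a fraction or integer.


At equilibrium, Qd = Qs.
78 - 4P = 22 + 2P
78 - 22 = 4P + 2P
56 = 6P
P* = 56/6 = 28/3

28/3


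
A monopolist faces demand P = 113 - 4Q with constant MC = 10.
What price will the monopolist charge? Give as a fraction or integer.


MR = 113 - 8Q
Set MR = MC: 113 - 8Q = 10
Q* = 103/8
Substitute into demand:
P* = 113 - 4*103/8 = 123/2

123/2


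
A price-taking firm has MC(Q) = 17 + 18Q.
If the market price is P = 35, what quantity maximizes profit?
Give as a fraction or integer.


In perfect competition, profit is maximized where P = MC.
35 = 17 + 18Q
18 = 18Q
Q* = 18/18 = 1

1


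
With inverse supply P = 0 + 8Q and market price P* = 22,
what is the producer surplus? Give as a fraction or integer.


Minimum supply price (at Q=0): P_min = 0
Quantity supplied at P* = 22:
Q* = (22 - 0)/8 = 11/4
PS = (1/2) * Q* * (P* - P_min)
PS = (1/2) * 11/4 * (22 - 0)
PS = (1/2) * 11/4 * 22 = 121/4

121/4


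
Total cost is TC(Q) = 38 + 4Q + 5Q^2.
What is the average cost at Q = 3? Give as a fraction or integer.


TC(3) = 38 + 4*3 + 5*3^2
TC(3) = 38 + 12 + 45 = 95
AC = TC/Q = 95/3 = 95/3

95/3


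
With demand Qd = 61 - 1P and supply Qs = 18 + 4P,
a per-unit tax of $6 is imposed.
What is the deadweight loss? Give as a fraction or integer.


Pre-tax equilibrium quantity: Q* = 262/5
Post-tax equilibrium quantity: Q_tax = 238/5
Reduction in quantity: Q* - Q_tax = 24/5
DWL = (1/2) * tax * (Q* - Q_tax)
DWL = (1/2) * 6 * 24/5 = 72/5

72/5


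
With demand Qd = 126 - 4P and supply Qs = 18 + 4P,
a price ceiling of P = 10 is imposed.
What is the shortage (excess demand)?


At P = 10:
Qd = 126 - 4*10 = 86
Qs = 18 + 4*10 = 58
Shortage = Qd - Qs = 86 - 58 = 28

28


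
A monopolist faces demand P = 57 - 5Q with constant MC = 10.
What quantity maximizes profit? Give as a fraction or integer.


TR = P*Q = (57 - 5Q)Q = 57Q - 5Q^2
MR = dTR/dQ = 57 - 10Q
Set MR = MC:
57 - 10Q = 10
47 = 10Q
Q* = 47/10 = 47/10

47/10


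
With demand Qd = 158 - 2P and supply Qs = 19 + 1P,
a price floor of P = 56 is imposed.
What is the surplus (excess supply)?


At P = 56:
Qd = 158 - 2*56 = 46
Qs = 19 + 1*56 = 75
Surplus = Qs - Qd = 75 - 46 = 29

29


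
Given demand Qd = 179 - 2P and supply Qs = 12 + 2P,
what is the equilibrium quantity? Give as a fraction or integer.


First find equilibrium price:
179 - 2P = 12 + 2P
P* = 167/4 = 167/4
Then substitute into demand:
Q* = 179 - 2 * 167/4 = 191/2

191/2


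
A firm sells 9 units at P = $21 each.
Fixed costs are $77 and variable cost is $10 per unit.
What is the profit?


Total Revenue = P * Q = 21 * 9 = $189
Total Cost = FC + VC*Q = 77 + 10*9 = $167
Profit = TR - TC = 189 - 167 = $22

$22


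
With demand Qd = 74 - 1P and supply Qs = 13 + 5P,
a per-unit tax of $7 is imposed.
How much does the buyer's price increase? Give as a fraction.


With a per-unit tax, the buyer's price increase depends on relative slopes.
Supply slope: d = 5, Demand slope: b = 1
Buyer's price increase = d * tax / (b + d)
= 5 * 7 / (1 + 5)
= 35 / 6 = 35/6

35/6


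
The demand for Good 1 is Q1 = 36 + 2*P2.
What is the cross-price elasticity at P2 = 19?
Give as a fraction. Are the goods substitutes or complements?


dQ1/dP2 = 2
At P2 = 19: Q1 = 36 + 2*19 = 74
Exy = (dQ1/dP2)(P2/Q1) = 2 * 19 / 74 = 19/37
Since Exy > 0, the goods are substitutes.

19/37 (substitutes)


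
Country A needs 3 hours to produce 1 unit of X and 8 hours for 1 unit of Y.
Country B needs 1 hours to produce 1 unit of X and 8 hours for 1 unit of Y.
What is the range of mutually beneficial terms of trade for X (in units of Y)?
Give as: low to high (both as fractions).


Opportunity cost of X for Country A = hours_X / hours_Y = 3/8 = 3/8 units of Y
Opportunity cost of X for Country B = hours_X / hours_Y = 1/8 = 1/8 units of Y
Terms of trade must be between the two opportunity costs.
Range: 1/8 to 3/8

1/8 to 3/8


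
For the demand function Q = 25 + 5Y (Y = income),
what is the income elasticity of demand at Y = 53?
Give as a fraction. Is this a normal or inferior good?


dQ/dY = 5
At Y = 53: Q = 25 + 5*53 = 290
Ey = (dQ/dY)(Y/Q) = 5 * 53 / 290 = 53/58
Since Ey > 0, this is a normal good.

53/58 (normal good)


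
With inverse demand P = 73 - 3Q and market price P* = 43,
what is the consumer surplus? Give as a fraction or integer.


Maximum willingness to pay (at Q=0): P_max = 73
Quantity demanded at P* = 43:
Q* = (73 - 43)/3 = 10
CS = (1/2) * Q* * (P_max - P*)
CS = (1/2) * 10 * (73 - 43)
CS = (1/2) * 10 * 30 = 150

150


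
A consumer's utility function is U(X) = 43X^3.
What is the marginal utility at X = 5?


MU = dU/dX = 43*3*X^(3-1)
MU = 129*X^2
At X = 5:
MU = 129 * 5^2
MU = 129 * 25 = 3225

3225


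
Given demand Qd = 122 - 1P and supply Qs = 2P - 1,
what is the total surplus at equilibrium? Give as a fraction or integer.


Find equilibrium: 122 - 1P = 2P - 1
122 + 1 = 3P
P* = 123/3 = 41
Q* = 2*41 - 1 = 81
Inverse demand: P = 122 - Q/1, so P_max = 122
Inverse supply: P = 1/2 + Q/2, so P_min = 1/2
CS = (1/2) * 81 * (122 - 41) = 6561/2
PS = (1/2) * 81 * (41 - 1/2) = 6561/4
TS = CS + PS = 6561/2 + 6561/4 = 19683/4

19683/4


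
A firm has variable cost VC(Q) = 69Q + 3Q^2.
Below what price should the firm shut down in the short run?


AVC(Q) = VC(Q)/Q = 69 + 3Q
AVC is increasing in Q, so minimum AVC is at Q -> 0+.
Min AVC = 69
The firm should shut down if P < 69.

69


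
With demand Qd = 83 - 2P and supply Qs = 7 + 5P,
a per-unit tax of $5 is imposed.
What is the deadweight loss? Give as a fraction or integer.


Pre-tax equilibrium quantity: Q* = 429/7
Post-tax equilibrium quantity: Q_tax = 379/7
Reduction in quantity: Q* - Q_tax = 50/7
DWL = (1/2) * tax * (Q* - Q_tax)
DWL = (1/2) * 5 * 50/7 = 125/7

125/7


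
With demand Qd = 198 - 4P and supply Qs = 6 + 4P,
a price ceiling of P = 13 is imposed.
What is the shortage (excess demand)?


At P = 13:
Qd = 198 - 4*13 = 146
Qs = 6 + 4*13 = 58
Shortage = Qd - Qs = 146 - 58 = 88

88


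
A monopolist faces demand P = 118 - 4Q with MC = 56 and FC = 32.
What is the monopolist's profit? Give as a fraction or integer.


MR = MC: 118 - 8Q = 56
Q* = 31/4
P* = 118 - 4*31/4 = 87
Profit = (P* - MC)*Q* - FC
= (87 - 56)*31/4 - 32
= 31*31/4 - 32
= 961/4 - 32 = 833/4

833/4


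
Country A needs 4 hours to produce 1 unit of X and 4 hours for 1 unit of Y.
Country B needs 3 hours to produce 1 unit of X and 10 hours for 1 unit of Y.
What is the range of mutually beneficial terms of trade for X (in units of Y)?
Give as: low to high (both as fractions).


Opportunity cost of X for Country A = hours_X / hours_Y = 4/4 = 1 units of Y
Opportunity cost of X for Country B = hours_X / hours_Y = 3/10 = 3/10 units of Y
Terms of trade must be between the two opportunity costs.
Range: 3/10 to 1

3/10 to 1


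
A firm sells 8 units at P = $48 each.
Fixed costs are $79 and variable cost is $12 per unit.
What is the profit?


Total Revenue = P * Q = 48 * 8 = $384
Total Cost = FC + VC*Q = 79 + 12*8 = $175
Profit = TR - TC = 384 - 175 = $209

$209


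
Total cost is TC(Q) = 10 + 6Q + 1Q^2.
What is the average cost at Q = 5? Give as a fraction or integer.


TC(5) = 10 + 6*5 + 1*5^2
TC(5) = 10 + 30 + 25 = 65
AC = TC/Q = 65/5 = 13

13


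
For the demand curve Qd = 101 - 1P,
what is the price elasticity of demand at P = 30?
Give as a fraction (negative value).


dQ/dP = -1
At P = 30: Q = 101 - 1*30 = 71
E = (dQ/dP)(P/Q) = (-1)(30/71) = -30/71

-30/71


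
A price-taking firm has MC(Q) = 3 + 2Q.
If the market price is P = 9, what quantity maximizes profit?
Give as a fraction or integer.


In perfect competition, profit is maximized where P = MC.
9 = 3 + 2Q
6 = 2Q
Q* = 6/2 = 3

3


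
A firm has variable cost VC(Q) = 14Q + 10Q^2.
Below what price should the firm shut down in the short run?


AVC(Q) = VC(Q)/Q = 14 + 10Q
AVC is increasing in Q, so minimum AVC is at Q -> 0+.
Min AVC = 14
The firm should shut down if P < 14.

14


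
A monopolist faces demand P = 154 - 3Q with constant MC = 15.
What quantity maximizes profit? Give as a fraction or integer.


TR = P*Q = (154 - 3Q)Q = 154Q - 3Q^2
MR = dTR/dQ = 154 - 6Q
Set MR = MC:
154 - 6Q = 15
139 = 6Q
Q* = 139/6 = 139/6

139/6


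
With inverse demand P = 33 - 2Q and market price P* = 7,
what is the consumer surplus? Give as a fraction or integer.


Maximum willingness to pay (at Q=0): P_max = 33
Quantity demanded at P* = 7:
Q* = (33 - 7)/2 = 13
CS = (1/2) * Q* * (P_max - P*)
CS = (1/2) * 13 * (33 - 7)
CS = (1/2) * 13 * 26 = 169

169


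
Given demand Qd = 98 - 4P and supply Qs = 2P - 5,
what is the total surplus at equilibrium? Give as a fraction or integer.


Find equilibrium: 98 - 4P = 2P - 5
98 + 5 = 6P
P* = 103/6 = 103/6
Q* = 2*103/6 - 5 = 88/3
Inverse demand: P = 49/2 - Q/4, so P_max = 49/2
Inverse supply: P = 5/2 + Q/2, so P_min = 5/2
CS = (1/2) * 88/3 * (49/2 - 103/6) = 968/9
PS = (1/2) * 88/3 * (103/6 - 5/2) = 1936/9
TS = CS + PS = 968/9 + 1936/9 = 968/3

968/3


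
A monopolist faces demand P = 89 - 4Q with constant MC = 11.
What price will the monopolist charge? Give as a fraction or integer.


MR = 89 - 8Q
Set MR = MC: 89 - 8Q = 11
Q* = 39/4
Substitute into demand:
P* = 89 - 4*39/4 = 50

50


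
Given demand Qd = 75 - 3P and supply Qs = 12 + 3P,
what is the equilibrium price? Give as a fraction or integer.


At equilibrium, Qd = Qs.
75 - 3P = 12 + 3P
75 - 12 = 3P + 3P
63 = 6P
P* = 63/6 = 21/2

21/2


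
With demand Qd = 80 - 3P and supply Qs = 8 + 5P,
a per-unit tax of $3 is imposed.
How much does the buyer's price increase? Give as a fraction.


With a per-unit tax, the buyer's price increase depends on relative slopes.
Supply slope: d = 5, Demand slope: b = 3
Buyer's price increase = d * tax / (b + d)
= 5 * 3 / (3 + 5)
= 15 / 8 = 15/8

15/8


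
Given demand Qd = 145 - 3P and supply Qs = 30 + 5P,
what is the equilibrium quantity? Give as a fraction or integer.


First find equilibrium price:
145 - 3P = 30 + 5P
P* = 115/8 = 115/8
Then substitute into demand:
Q* = 145 - 3 * 115/8 = 815/8

815/8


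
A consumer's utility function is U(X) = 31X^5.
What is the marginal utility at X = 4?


MU = dU/dX = 31*5*X^(5-1)
MU = 155*X^4
At X = 4:
MU = 155 * 4^4
MU = 155 * 256 = 39680

39680


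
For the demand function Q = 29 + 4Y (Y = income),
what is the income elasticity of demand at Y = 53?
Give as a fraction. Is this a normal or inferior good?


dQ/dY = 4
At Y = 53: Q = 29 + 4*53 = 241
Ey = (dQ/dY)(Y/Q) = 4 * 53 / 241 = 212/241
Since Ey > 0, this is a normal good.

212/241 (normal good)


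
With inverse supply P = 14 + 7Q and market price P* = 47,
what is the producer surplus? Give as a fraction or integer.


Minimum supply price (at Q=0): P_min = 14
Quantity supplied at P* = 47:
Q* = (47 - 14)/7 = 33/7
PS = (1/2) * Q* * (P* - P_min)
PS = (1/2) * 33/7 * (47 - 14)
PS = (1/2) * 33/7 * 33 = 1089/14

1089/14


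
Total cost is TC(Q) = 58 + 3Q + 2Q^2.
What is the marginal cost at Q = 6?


MC = dTC/dQ = 3 + 2*2*Q
At Q = 6:
MC = 3 + 4*6
MC = 3 + 24 = 27

27


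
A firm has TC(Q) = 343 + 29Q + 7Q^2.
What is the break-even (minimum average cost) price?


AC(Q) = 343/Q + 29 + 7Q
To minimize: dAC/dQ = -343/Q^2 + 7 = 0
Q^2 = 343/7 = 49
Q* = 7
Min AC = 343/7 + 29 + 7*7
Min AC = 49 + 29 + 49 = 127

127


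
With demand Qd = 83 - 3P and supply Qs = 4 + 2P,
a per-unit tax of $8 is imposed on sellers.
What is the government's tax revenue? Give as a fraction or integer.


With tax on sellers, new supply: Qs' = 4 + 2(P - 8)
= 2P - 12
New equilibrium quantity:
Q_new = 26
Tax revenue = tax * Q_new = 8 * 26 = 208

208


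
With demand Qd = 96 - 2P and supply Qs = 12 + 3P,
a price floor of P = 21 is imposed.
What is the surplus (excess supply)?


At P = 21:
Qd = 96 - 2*21 = 54
Qs = 12 + 3*21 = 75
Surplus = Qs - Qd = 75 - 54 = 21

21


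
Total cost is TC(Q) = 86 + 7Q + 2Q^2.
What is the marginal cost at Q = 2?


MC = dTC/dQ = 7 + 2*2*Q
At Q = 2:
MC = 7 + 4*2
MC = 7 + 8 = 15

15


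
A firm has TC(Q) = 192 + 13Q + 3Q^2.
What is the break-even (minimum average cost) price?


AC(Q) = 192/Q + 13 + 3Q
To minimize: dAC/dQ = -192/Q^2 + 3 = 0
Q^2 = 192/3 = 64
Q* = 8
Min AC = 192/8 + 13 + 3*8
Min AC = 24 + 13 + 24 = 61

61


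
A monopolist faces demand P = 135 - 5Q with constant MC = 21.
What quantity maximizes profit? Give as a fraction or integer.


TR = P*Q = (135 - 5Q)Q = 135Q - 5Q^2
MR = dTR/dQ = 135 - 10Q
Set MR = MC:
135 - 10Q = 21
114 = 10Q
Q* = 114/10 = 57/5

57/5


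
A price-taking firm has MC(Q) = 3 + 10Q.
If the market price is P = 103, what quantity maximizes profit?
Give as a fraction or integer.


In perfect competition, profit is maximized where P = MC.
103 = 3 + 10Q
100 = 10Q
Q* = 100/10 = 10

10


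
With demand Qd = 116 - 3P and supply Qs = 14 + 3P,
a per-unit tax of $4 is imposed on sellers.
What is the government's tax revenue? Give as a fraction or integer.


With tax on sellers, new supply: Qs' = 14 + 3(P - 4)
= 2 + 3P
New equilibrium quantity:
Q_new = 59
Tax revenue = tax * Q_new = 4 * 59 = 236

236


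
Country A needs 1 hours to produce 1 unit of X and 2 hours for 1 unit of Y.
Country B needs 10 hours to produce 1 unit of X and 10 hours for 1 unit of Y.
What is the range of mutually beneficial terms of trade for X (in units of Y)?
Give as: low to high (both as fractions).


Opportunity cost of X for Country A = hours_X / hours_Y = 1/2 = 1/2 units of Y
Opportunity cost of X for Country B = hours_X / hours_Y = 10/10 = 1 units of Y
Terms of trade must be between the two opportunity costs.
Range: 1/2 to 1

1/2 to 1


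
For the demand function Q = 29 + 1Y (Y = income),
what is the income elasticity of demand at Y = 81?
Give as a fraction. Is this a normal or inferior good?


dQ/dY = 1
At Y = 81: Q = 29 + 1*81 = 110
Ey = (dQ/dY)(Y/Q) = 1 * 81 / 110 = 81/110
Since Ey > 0, this is a normal good.

81/110 (normal good)


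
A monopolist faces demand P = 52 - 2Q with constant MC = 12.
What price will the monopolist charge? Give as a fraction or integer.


MR = 52 - 4Q
Set MR = MC: 52 - 4Q = 12
Q* = 10
Substitute into demand:
P* = 52 - 2*10 = 32

32


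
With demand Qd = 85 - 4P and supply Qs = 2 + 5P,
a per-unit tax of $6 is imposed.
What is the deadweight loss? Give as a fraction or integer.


Pre-tax equilibrium quantity: Q* = 433/9
Post-tax equilibrium quantity: Q_tax = 313/9
Reduction in quantity: Q* - Q_tax = 40/3
DWL = (1/2) * tax * (Q* - Q_tax)
DWL = (1/2) * 6 * 40/3 = 40

40


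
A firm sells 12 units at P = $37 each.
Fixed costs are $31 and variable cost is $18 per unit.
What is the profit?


Total Revenue = P * Q = 37 * 12 = $444
Total Cost = FC + VC*Q = 31 + 18*12 = $247
Profit = TR - TC = 444 - 247 = $197

$197


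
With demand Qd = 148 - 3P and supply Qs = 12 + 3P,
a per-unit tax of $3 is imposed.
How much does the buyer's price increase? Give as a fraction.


With a per-unit tax, the buyer's price increase depends on relative slopes.
Supply slope: d = 3, Demand slope: b = 3
Buyer's price increase = d * tax / (b + d)
= 3 * 3 / (3 + 3)
= 9 / 6 = 3/2

3/2


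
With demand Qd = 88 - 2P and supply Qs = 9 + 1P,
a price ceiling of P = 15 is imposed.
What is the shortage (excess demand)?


At P = 15:
Qd = 88 - 2*15 = 58
Qs = 9 + 1*15 = 24
Shortage = Qd - Qs = 58 - 24 = 34

34


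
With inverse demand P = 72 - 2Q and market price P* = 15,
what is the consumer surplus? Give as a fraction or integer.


Maximum willingness to pay (at Q=0): P_max = 72
Quantity demanded at P* = 15:
Q* = (72 - 15)/2 = 57/2
CS = (1/2) * Q* * (P_max - P*)
CS = (1/2) * 57/2 * (72 - 15)
CS = (1/2) * 57/2 * 57 = 3249/4

3249/4


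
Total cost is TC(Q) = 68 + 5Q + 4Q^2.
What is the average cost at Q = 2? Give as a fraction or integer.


TC(2) = 68 + 5*2 + 4*2^2
TC(2) = 68 + 10 + 16 = 94
AC = TC/Q = 94/2 = 47

47


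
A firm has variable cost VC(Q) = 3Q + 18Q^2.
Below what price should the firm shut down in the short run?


AVC(Q) = VC(Q)/Q = 3 + 18Q
AVC is increasing in Q, so minimum AVC is at Q -> 0+.
Min AVC = 3
The firm should shut down if P < 3.

3


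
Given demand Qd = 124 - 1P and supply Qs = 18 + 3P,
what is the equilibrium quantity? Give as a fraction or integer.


First find equilibrium price:
124 - 1P = 18 + 3P
P* = 106/4 = 53/2
Then substitute into demand:
Q* = 124 - 1 * 53/2 = 195/2

195/2


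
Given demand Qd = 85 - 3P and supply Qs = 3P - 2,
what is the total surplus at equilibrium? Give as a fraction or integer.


Find equilibrium: 85 - 3P = 3P - 2
85 + 2 = 6P
P* = 87/6 = 29/2
Q* = 3*29/2 - 2 = 83/2
Inverse demand: P = 85/3 - Q/3, so P_max = 85/3
Inverse supply: P = 2/3 + Q/3, so P_min = 2/3
CS = (1/2) * 83/2 * (85/3 - 29/2) = 6889/24
PS = (1/2) * 83/2 * (29/2 - 2/3) = 6889/24
TS = CS + PS = 6889/24 + 6889/24 = 6889/12

6889/12


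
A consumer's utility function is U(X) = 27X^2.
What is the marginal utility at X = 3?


MU = dU/dX = 27*2*X^(2-1)
MU = 54*X^1
At X = 3:
MU = 54 * 3^1
MU = 54 * 3 = 162

162


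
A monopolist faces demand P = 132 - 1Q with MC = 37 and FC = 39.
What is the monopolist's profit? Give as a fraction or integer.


MR = MC: 132 - 2Q = 37
Q* = 95/2
P* = 132 - 1*95/2 = 169/2
Profit = (P* - MC)*Q* - FC
= (169/2 - 37)*95/2 - 39
= 95/2*95/2 - 39
= 9025/4 - 39 = 8869/4

8869/4


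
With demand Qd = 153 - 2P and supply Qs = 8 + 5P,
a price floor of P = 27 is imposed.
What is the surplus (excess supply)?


At P = 27:
Qd = 153 - 2*27 = 99
Qs = 8 + 5*27 = 143
Surplus = Qs - Qd = 143 - 99 = 44

44


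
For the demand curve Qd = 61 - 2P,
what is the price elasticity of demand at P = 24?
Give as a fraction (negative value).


dQ/dP = -2
At P = 24: Q = 61 - 2*24 = 13
E = (dQ/dP)(P/Q) = (-2)(24/13) = -48/13

-48/13


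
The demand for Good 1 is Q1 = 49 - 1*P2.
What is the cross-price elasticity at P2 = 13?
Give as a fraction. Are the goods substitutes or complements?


dQ1/dP2 = -1
At P2 = 13: Q1 = 49 - 1*13 = 36
Exy = (dQ1/dP2)(P2/Q1) = -1 * 13 / 36 = -13/36
Since Exy < 0, the goods are complements.

-13/36 (complements)


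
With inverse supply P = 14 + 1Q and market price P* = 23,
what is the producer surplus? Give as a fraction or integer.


Minimum supply price (at Q=0): P_min = 14
Quantity supplied at P* = 23:
Q* = (23 - 14)/1 = 9
PS = (1/2) * Q* * (P* - P_min)
PS = (1/2) * 9 * (23 - 14)
PS = (1/2) * 9 * 9 = 81/2

81/2


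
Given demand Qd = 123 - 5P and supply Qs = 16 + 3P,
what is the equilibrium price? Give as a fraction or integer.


At equilibrium, Qd = Qs.
123 - 5P = 16 + 3P
123 - 16 = 5P + 3P
107 = 8P
P* = 107/8 = 107/8

107/8


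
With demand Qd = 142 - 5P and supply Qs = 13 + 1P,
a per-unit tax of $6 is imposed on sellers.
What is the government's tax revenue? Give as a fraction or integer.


With tax on sellers, new supply: Qs' = 13 + 1(P - 6)
= 7 + 1P
New equilibrium quantity:
Q_new = 59/2
Tax revenue = tax * Q_new = 6 * 59/2 = 177

177


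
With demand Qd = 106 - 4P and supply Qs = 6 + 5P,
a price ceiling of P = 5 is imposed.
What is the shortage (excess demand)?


At P = 5:
Qd = 106 - 4*5 = 86
Qs = 6 + 5*5 = 31
Shortage = Qd - Qs = 86 - 31 = 55

55


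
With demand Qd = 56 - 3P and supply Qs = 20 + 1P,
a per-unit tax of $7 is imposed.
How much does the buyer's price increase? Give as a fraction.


With a per-unit tax, the buyer's price increase depends on relative slopes.
Supply slope: d = 1, Demand slope: b = 3
Buyer's price increase = d * tax / (b + d)
= 1 * 7 / (3 + 1)
= 7 / 4 = 7/4

7/4


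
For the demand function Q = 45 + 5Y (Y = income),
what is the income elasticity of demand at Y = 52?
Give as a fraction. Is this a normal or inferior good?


dQ/dY = 5
At Y = 52: Q = 45 + 5*52 = 305
Ey = (dQ/dY)(Y/Q) = 5 * 52 / 305 = 52/61
Since Ey > 0, this is a normal good.

52/61 (normal good)


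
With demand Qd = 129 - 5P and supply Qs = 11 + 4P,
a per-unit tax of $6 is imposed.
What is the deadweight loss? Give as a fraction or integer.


Pre-tax equilibrium quantity: Q* = 571/9
Post-tax equilibrium quantity: Q_tax = 451/9
Reduction in quantity: Q* - Q_tax = 40/3
DWL = (1/2) * tax * (Q* - Q_tax)
DWL = (1/2) * 6 * 40/3 = 40

40


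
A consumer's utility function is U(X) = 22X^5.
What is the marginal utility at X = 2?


MU = dU/dX = 22*5*X^(5-1)
MU = 110*X^4
At X = 2:
MU = 110 * 2^4
MU = 110 * 16 = 1760

1760


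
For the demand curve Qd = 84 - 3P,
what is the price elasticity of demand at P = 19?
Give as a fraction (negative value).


dQ/dP = -3
At P = 19: Q = 84 - 3*19 = 27
E = (dQ/dP)(P/Q) = (-3)(19/27) = -19/9

-19/9


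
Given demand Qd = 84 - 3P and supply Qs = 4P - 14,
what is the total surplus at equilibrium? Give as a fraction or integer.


Find equilibrium: 84 - 3P = 4P - 14
84 + 14 = 7P
P* = 98/7 = 14
Q* = 4*14 - 14 = 42
Inverse demand: P = 28 - Q/3, so P_max = 28
Inverse supply: P = 7/2 + Q/4, so P_min = 7/2
CS = (1/2) * 42 * (28 - 14) = 294
PS = (1/2) * 42 * (14 - 7/2) = 441/2
TS = CS + PS = 294 + 441/2 = 1029/2

1029/2


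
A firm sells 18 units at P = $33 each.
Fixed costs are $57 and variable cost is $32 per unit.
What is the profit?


Total Revenue = P * Q = 33 * 18 = $594
Total Cost = FC + VC*Q = 57 + 32*18 = $633
Profit = TR - TC = 594 - 633 = $-39

$-39


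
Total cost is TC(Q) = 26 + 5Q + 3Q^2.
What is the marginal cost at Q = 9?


MC = dTC/dQ = 5 + 2*3*Q
At Q = 9:
MC = 5 + 6*9
MC = 5 + 54 = 59

59


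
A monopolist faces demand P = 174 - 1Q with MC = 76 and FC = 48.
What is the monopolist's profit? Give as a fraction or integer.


MR = MC: 174 - 2Q = 76
Q* = 49
P* = 174 - 1*49 = 125
Profit = (P* - MC)*Q* - FC
= (125 - 76)*49 - 48
= 49*49 - 48
= 2401 - 48 = 2353

2353


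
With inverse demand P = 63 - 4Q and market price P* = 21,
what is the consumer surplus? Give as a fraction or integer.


Maximum willingness to pay (at Q=0): P_max = 63
Quantity demanded at P* = 21:
Q* = (63 - 21)/4 = 21/2
CS = (1/2) * Q* * (P_max - P*)
CS = (1/2) * 21/2 * (63 - 21)
CS = (1/2) * 21/2 * 42 = 441/2

441/2


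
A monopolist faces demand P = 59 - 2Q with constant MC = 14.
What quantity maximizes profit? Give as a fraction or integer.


TR = P*Q = (59 - 2Q)Q = 59Q - 2Q^2
MR = dTR/dQ = 59 - 4Q
Set MR = MC:
59 - 4Q = 14
45 = 4Q
Q* = 45/4 = 45/4

45/4


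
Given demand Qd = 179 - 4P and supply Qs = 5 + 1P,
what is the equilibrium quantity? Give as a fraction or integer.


First find equilibrium price:
179 - 4P = 5 + 1P
P* = 174/5 = 174/5
Then substitute into demand:
Q* = 179 - 4 * 174/5 = 199/5

199/5


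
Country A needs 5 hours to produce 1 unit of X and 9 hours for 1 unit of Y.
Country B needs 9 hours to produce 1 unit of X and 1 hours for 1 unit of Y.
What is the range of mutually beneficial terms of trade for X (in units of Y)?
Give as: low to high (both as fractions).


Opportunity cost of X for Country A = hours_X / hours_Y = 5/9 = 5/9 units of Y
Opportunity cost of X for Country B = hours_X / hours_Y = 9/1 = 9 units of Y
Terms of trade must be between the two opportunity costs.
Range: 5/9 to 9

5/9 to 9


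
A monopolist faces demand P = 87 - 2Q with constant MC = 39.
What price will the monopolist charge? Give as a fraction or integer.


MR = 87 - 4Q
Set MR = MC: 87 - 4Q = 39
Q* = 12
Substitute into demand:
P* = 87 - 2*12 = 63

63


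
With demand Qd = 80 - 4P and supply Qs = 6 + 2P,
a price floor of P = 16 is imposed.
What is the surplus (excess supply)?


At P = 16:
Qd = 80 - 4*16 = 16
Qs = 6 + 2*16 = 38
Surplus = Qs - Qd = 38 - 16 = 22

22


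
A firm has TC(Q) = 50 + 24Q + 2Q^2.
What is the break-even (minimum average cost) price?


AC(Q) = 50/Q + 24 + 2Q
To minimize: dAC/dQ = -50/Q^2 + 2 = 0
Q^2 = 50/2 = 25
Q* = 5
Min AC = 50/5 + 24 + 2*5
Min AC = 10 + 24 + 10 = 44

44


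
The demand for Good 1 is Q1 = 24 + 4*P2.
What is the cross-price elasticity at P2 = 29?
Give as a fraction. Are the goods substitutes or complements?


dQ1/dP2 = 4
At P2 = 29: Q1 = 24 + 4*29 = 140
Exy = (dQ1/dP2)(P2/Q1) = 4 * 29 / 140 = 29/35
Since Exy > 0, the goods are substitutes.

29/35 (substitutes)


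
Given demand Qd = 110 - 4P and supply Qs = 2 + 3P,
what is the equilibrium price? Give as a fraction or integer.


At equilibrium, Qd = Qs.
110 - 4P = 2 + 3P
110 - 2 = 4P + 3P
108 = 7P
P* = 108/7 = 108/7

108/7


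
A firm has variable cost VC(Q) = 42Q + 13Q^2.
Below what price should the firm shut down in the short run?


AVC(Q) = VC(Q)/Q = 42 + 13Q
AVC is increasing in Q, so minimum AVC is at Q -> 0+.
Min AVC = 42
The firm should shut down if P < 42.

42


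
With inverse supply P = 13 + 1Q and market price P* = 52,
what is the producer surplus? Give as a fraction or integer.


Minimum supply price (at Q=0): P_min = 13
Quantity supplied at P* = 52:
Q* = (52 - 13)/1 = 39
PS = (1/2) * Q* * (P* - P_min)
PS = (1/2) * 39 * (52 - 13)
PS = (1/2) * 39 * 39 = 1521/2

1521/2


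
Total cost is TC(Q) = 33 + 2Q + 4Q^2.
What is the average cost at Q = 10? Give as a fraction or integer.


TC(10) = 33 + 2*10 + 4*10^2
TC(10) = 33 + 20 + 400 = 453
AC = TC/Q = 453/10 = 453/10

453/10


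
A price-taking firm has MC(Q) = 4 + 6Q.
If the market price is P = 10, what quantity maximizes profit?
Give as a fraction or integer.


In perfect competition, profit is maximized where P = MC.
10 = 4 + 6Q
6 = 6Q
Q* = 6/6 = 1

1


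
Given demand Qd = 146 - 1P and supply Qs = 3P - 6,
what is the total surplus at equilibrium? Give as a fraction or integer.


Find equilibrium: 146 - 1P = 3P - 6
146 + 6 = 4P
P* = 152/4 = 38
Q* = 3*38 - 6 = 108
Inverse demand: P = 146 - Q/1, so P_max = 146
Inverse supply: P = 2 + Q/3, so P_min = 2
CS = (1/2) * 108 * (146 - 38) = 5832
PS = (1/2) * 108 * (38 - 2) = 1944
TS = CS + PS = 5832 + 1944 = 7776

7776


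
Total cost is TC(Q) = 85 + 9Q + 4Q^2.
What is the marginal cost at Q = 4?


MC = dTC/dQ = 9 + 2*4*Q
At Q = 4:
MC = 9 + 8*4
MC = 9 + 32 = 41

41


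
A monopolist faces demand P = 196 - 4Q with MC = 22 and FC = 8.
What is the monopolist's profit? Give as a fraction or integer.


MR = MC: 196 - 8Q = 22
Q* = 87/4
P* = 196 - 4*87/4 = 109
Profit = (P* - MC)*Q* - FC
= (109 - 22)*87/4 - 8
= 87*87/4 - 8
= 7569/4 - 8 = 7537/4

7537/4


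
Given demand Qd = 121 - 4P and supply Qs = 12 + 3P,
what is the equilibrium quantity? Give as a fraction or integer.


First find equilibrium price:
121 - 4P = 12 + 3P
P* = 109/7 = 109/7
Then substitute into demand:
Q* = 121 - 4 * 109/7 = 411/7

411/7


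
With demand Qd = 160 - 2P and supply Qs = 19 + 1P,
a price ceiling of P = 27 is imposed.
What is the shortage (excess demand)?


At P = 27:
Qd = 160 - 2*27 = 106
Qs = 19 + 1*27 = 46
Shortage = Qd - Qs = 106 - 46 = 60

60


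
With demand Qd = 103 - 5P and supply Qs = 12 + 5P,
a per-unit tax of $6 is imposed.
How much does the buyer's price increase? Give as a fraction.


With a per-unit tax, the buyer's price increase depends on relative slopes.
Supply slope: d = 5, Demand slope: b = 5
Buyer's price increase = d * tax / (b + d)
= 5 * 6 / (5 + 5)
= 30 / 10 = 3

3


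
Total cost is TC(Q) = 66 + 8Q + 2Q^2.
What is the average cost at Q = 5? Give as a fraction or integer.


TC(5) = 66 + 8*5 + 2*5^2
TC(5) = 66 + 40 + 50 = 156
AC = TC/Q = 156/5 = 156/5

156/5


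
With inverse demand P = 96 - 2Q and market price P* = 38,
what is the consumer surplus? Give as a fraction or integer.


Maximum willingness to pay (at Q=0): P_max = 96
Quantity demanded at P* = 38:
Q* = (96 - 38)/2 = 29
CS = (1/2) * Q* * (P_max - P*)
CS = (1/2) * 29 * (96 - 38)
CS = (1/2) * 29 * 58 = 841

841


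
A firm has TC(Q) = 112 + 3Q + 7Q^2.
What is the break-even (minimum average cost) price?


AC(Q) = 112/Q + 3 + 7Q
To minimize: dAC/dQ = -112/Q^2 + 7 = 0
Q^2 = 112/7 = 16
Q* = 4
Min AC = 112/4 + 3 + 7*4
Min AC = 28 + 3 + 28 = 59

59


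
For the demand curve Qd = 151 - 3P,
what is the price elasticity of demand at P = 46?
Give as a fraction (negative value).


dQ/dP = -3
At P = 46: Q = 151 - 3*46 = 13
E = (dQ/dP)(P/Q) = (-3)(46/13) = -138/13

-138/13


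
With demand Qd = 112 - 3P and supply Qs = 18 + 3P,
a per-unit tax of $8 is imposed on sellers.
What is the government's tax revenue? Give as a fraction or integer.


With tax on sellers, new supply: Qs' = 18 + 3(P - 8)
= 3P - 6
New equilibrium quantity:
Q_new = 53
Tax revenue = tax * Q_new = 8 * 53 = 424

424


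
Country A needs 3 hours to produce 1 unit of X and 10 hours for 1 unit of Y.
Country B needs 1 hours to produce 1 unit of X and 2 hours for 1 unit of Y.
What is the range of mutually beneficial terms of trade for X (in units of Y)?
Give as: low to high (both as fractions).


Opportunity cost of X for Country A = hours_X / hours_Y = 3/10 = 3/10 units of Y
Opportunity cost of X for Country B = hours_X / hours_Y = 1/2 = 1/2 units of Y
Terms of trade must be between the two opportunity costs.
Range: 3/10 to 1/2

3/10 to 1/2


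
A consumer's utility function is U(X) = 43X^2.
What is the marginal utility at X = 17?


MU = dU/dX = 43*2*X^(2-1)
MU = 86*X^1
At X = 17:
MU = 86 * 17^1
MU = 86 * 17 = 1462

1462


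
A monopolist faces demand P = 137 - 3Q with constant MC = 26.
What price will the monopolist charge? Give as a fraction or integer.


MR = 137 - 6Q
Set MR = MC: 137 - 6Q = 26
Q* = 37/2
Substitute into demand:
P* = 137 - 3*37/2 = 163/2

163/2


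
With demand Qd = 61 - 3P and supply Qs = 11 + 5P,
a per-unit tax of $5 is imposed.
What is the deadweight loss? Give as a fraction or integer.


Pre-tax equilibrium quantity: Q* = 169/4
Post-tax equilibrium quantity: Q_tax = 263/8
Reduction in quantity: Q* - Q_tax = 75/8
DWL = (1/2) * tax * (Q* - Q_tax)
DWL = (1/2) * 5 * 75/8 = 375/16

375/16


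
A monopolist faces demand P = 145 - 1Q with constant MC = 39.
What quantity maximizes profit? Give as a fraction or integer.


TR = P*Q = (145 - 1Q)Q = 145Q - 1Q^2
MR = dTR/dQ = 145 - 2Q
Set MR = MC:
145 - 2Q = 39
106 = 2Q
Q* = 106/2 = 53

53


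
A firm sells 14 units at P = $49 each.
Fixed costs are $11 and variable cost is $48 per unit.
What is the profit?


Total Revenue = P * Q = 49 * 14 = $686
Total Cost = FC + VC*Q = 11 + 48*14 = $683
Profit = TR - TC = 686 - 683 = $3

$3


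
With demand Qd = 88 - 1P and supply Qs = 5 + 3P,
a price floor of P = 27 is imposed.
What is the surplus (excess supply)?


At P = 27:
Qd = 88 - 1*27 = 61
Qs = 5 + 3*27 = 86
Surplus = Qs - Qd = 86 - 61 = 25

25


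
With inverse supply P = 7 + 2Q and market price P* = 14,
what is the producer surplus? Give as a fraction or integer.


Minimum supply price (at Q=0): P_min = 7
Quantity supplied at P* = 14:
Q* = (14 - 7)/2 = 7/2
PS = (1/2) * Q* * (P* - P_min)
PS = (1/2) * 7/2 * (14 - 7)
PS = (1/2) * 7/2 * 7 = 49/4

49/4


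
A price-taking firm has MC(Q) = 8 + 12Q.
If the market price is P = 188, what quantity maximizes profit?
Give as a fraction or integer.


In perfect competition, profit is maximized where P = MC.
188 = 8 + 12Q
180 = 12Q
Q* = 180/12 = 15

15


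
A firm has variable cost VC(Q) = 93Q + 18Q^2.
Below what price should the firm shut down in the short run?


AVC(Q) = VC(Q)/Q = 93 + 18Q
AVC is increasing in Q, so minimum AVC is at Q -> 0+.
Min AVC = 93
The firm should shut down if P < 93.

93


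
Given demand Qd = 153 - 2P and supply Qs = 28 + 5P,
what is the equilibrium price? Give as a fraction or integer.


At equilibrium, Qd = Qs.
153 - 2P = 28 + 5P
153 - 28 = 2P + 5P
125 = 7P
P* = 125/7 = 125/7

125/7


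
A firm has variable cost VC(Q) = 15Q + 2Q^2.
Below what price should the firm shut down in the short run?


AVC(Q) = VC(Q)/Q = 15 + 2Q
AVC is increasing in Q, so minimum AVC is at Q -> 0+.
Min AVC = 15
The firm should shut down if P < 15.

15


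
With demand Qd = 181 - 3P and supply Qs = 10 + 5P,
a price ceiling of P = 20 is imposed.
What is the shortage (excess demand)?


At P = 20:
Qd = 181 - 3*20 = 121
Qs = 10 + 5*20 = 110
Shortage = Qd - Qs = 121 - 110 = 11

11


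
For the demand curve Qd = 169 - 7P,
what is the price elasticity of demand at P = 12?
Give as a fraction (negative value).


dQ/dP = -7
At P = 12: Q = 169 - 7*12 = 85
E = (dQ/dP)(P/Q) = (-7)(12/85) = -84/85

-84/85


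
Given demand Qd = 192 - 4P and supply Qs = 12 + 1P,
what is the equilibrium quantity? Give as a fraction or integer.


First find equilibrium price:
192 - 4P = 12 + 1P
P* = 180/5 = 36
Then substitute into demand:
Q* = 192 - 4 * 36 = 48

48


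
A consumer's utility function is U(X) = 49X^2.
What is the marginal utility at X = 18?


MU = dU/dX = 49*2*X^(2-1)
MU = 98*X^1
At X = 18:
MU = 98 * 18^1
MU = 98 * 18 = 1764

1764


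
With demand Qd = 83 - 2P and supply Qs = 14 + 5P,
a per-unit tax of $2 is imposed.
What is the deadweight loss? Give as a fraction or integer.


Pre-tax equilibrium quantity: Q* = 443/7
Post-tax equilibrium quantity: Q_tax = 423/7
Reduction in quantity: Q* - Q_tax = 20/7
DWL = (1/2) * tax * (Q* - Q_tax)
DWL = (1/2) * 2 * 20/7 = 20/7

20/7


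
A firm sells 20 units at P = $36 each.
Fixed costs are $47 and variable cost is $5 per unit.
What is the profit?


Total Revenue = P * Q = 36 * 20 = $720
Total Cost = FC + VC*Q = 47 + 5*20 = $147
Profit = TR - TC = 720 - 147 = $573

$573


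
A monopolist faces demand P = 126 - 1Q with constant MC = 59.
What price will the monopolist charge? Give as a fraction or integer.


MR = 126 - 2Q
Set MR = MC: 126 - 2Q = 59
Q* = 67/2
Substitute into demand:
P* = 126 - 1*67/2 = 185/2

185/2


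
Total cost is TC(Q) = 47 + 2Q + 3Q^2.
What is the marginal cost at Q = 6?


MC = dTC/dQ = 2 + 2*3*Q
At Q = 6:
MC = 2 + 6*6
MC = 2 + 36 = 38

38


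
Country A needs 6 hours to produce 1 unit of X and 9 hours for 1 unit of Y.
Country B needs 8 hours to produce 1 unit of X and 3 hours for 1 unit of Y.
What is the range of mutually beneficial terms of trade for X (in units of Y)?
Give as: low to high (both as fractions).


Opportunity cost of X for Country A = hours_X / hours_Y = 6/9 = 2/3 units of Y
Opportunity cost of X for Country B = hours_X / hours_Y = 8/3 = 8/3 units of Y
Terms of trade must be between the two opportunity costs.
Range: 2/3 to 8/3

2/3 to 8/3


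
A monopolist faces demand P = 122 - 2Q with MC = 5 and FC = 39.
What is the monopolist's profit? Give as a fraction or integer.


MR = MC: 122 - 4Q = 5
Q* = 117/4
P* = 122 - 2*117/4 = 127/2
Profit = (P* - MC)*Q* - FC
= (127/2 - 5)*117/4 - 39
= 117/2*117/4 - 39
= 13689/8 - 39 = 13377/8

13377/8


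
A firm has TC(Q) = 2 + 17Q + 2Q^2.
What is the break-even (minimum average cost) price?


AC(Q) = 2/Q + 17 + 2Q
To minimize: dAC/dQ = -2/Q^2 + 2 = 0
Q^2 = 2/2 = 1
Q* = 1
Min AC = 2/1 + 17 + 2*1
Min AC = 2 + 17 + 2 = 21

21


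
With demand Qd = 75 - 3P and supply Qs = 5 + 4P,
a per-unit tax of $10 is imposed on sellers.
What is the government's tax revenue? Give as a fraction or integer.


With tax on sellers, new supply: Qs' = 5 + 4(P - 10)
= 4P - 35
New equilibrium quantity:
Q_new = 195/7
Tax revenue = tax * Q_new = 10 * 195/7 = 1950/7

1950/7


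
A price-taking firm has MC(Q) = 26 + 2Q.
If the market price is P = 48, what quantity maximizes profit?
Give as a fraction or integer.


In perfect competition, profit is maximized where P = MC.
48 = 26 + 2Q
22 = 2Q
Q* = 22/2 = 11

11


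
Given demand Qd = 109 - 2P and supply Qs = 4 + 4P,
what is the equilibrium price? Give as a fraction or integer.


At equilibrium, Qd = Qs.
109 - 2P = 4 + 4P
109 - 4 = 2P + 4P
105 = 6P
P* = 105/6 = 35/2

35/2


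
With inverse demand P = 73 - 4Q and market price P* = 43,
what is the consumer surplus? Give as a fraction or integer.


Maximum willingness to pay (at Q=0): P_max = 73
Quantity demanded at P* = 43:
Q* = (73 - 43)/4 = 15/2
CS = (1/2) * Q* * (P_max - P*)
CS = (1/2) * 15/2 * (73 - 43)
CS = (1/2) * 15/2 * 30 = 225/2

225/2


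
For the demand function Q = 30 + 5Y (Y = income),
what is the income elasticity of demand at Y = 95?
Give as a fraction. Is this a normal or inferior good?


dQ/dY = 5
At Y = 95: Q = 30 + 5*95 = 505
Ey = (dQ/dY)(Y/Q) = 5 * 95 / 505 = 95/101
Since Ey > 0, this is a normal good.

95/101 (normal good)


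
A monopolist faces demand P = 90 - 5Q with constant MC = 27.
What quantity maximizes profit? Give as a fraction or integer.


TR = P*Q = (90 - 5Q)Q = 90Q - 5Q^2
MR = dTR/dQ = 90 - 10Q
Set MR = MC:
90 - 10Q = 27
63 = 10Q
Q* = 63/10 = 63/10

63/10


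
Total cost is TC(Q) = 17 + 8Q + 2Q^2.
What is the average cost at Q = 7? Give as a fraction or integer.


TC(7) = 17 + 8*7 + 2*7^2
TC(7) = 17 + 56 + 98 = 171
AC = TC/Q = 171/7 = 171/7

171/7


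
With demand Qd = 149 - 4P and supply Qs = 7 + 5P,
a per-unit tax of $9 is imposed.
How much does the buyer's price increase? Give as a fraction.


With a per-unit tax, the buyer's price increase depends on relative slopes.
Supply slope: d = 5, Demand slope: b = 4
Buyer's price increase = d * tax / (b + d)
= 5 * 9 / (4 + 5)
= 45 / 9 = 5

5


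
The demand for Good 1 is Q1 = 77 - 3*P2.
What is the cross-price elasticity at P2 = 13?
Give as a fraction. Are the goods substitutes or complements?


dQ1/dP2 = -3
At P2 = 13: Q1 = 77 - 3*13 = 38
Exy = (dQ1/dP2)(P2/Q1) = -3 * 13 / 38 = -39/38
Since Exy < 0, the goods are complements.

-39/38 (complements)


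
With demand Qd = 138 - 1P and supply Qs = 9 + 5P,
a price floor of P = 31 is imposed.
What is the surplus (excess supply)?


At P = 31:
Qd = 138 - 1*31 = 107
Qs = 9 + 5*31 = 164
Surplus = Qs - Qd = 164 - 107 = 57

57


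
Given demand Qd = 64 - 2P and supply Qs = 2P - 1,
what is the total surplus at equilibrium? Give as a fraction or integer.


Find equilibrium: 64 - 2P = 2P - 1
64 + 1 = 4P
P* = 65/4 = 65/4
Q* = 2*65/4 - 1 = 63/2
Inverse demand: P = 32 - Q/2, so P_max = 32
Inverse supply: P = 1/2 + Q/2, so P_min = 1/2
CS = (1/2) * 63/2 * (32 - 65/4) = 3969/16
PS = (1/2) * 63/2 * (65/4 - 1/2) = 3969/16
TS = CS + PS = 3969/16 + 3969/16 = 3969/8

3969/8


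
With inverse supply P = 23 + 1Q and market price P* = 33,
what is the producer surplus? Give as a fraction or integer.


Minimum supply price (at Q=0): P_min = 23
Quantity supplied at P* = 33:
Q* = (33 - 23)/1 = 10
PS = (1/2) * Q* * (P* - P_min)
PS = (1/2) * 10 * (33 - 23)
PS = (1/2) * 10 * 10 = 50

50
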